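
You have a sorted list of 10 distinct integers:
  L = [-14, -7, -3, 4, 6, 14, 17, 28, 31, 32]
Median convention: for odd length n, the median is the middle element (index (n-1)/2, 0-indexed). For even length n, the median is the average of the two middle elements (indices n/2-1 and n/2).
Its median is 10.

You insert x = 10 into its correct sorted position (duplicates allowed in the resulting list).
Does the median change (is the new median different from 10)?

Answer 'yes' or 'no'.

Old median = 10
Insert x = 10
New median = 10
Changed? no

Answer: no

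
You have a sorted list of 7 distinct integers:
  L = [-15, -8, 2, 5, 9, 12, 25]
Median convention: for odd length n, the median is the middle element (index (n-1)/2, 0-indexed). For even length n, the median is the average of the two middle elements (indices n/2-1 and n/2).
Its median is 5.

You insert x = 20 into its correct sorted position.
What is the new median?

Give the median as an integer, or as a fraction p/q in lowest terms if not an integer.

Old list (sorted, length 7): [-15, -8, 2, 5, 9, 12, 25]
Old median = 5
Insert x = 20
Old length odd (7). Middle was index 3 = 5.
New length even (8). New median = avg of two middle elements.
x = 20: 6 elements are < x, 1 elements are > x.
New sorted list: [-15, -8, 2, 5, 9, 12, 20, 25]
New median = 7

Answer: 7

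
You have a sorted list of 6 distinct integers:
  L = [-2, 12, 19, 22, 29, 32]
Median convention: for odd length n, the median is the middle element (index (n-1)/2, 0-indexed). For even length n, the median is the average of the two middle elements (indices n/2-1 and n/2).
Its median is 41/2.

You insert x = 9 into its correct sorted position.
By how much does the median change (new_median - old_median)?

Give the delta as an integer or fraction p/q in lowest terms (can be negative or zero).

Answer: -3/2

Derivation:
Old median = 41/2
After inserting x = 9: new sorted = [-2, 9, 12, 19, 22, 29, 32]
New median = 19
Delta = 19 - 41/2 = -3/2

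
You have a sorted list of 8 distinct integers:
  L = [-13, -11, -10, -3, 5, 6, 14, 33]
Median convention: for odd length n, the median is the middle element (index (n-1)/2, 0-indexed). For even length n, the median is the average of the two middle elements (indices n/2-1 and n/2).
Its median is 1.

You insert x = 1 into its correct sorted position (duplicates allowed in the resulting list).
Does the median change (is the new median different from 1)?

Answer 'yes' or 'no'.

Answer: no

Derivation:
Old median = 1
Insert x = 1
New median = 1
Changed? no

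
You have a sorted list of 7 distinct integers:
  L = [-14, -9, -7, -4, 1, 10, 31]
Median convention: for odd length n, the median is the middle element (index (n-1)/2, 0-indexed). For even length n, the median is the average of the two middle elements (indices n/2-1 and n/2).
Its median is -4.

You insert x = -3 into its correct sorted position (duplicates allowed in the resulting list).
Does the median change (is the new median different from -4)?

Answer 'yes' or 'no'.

Old median = -4
Insert x = -3
New median = -7/2
Changed? yes

Answer: yes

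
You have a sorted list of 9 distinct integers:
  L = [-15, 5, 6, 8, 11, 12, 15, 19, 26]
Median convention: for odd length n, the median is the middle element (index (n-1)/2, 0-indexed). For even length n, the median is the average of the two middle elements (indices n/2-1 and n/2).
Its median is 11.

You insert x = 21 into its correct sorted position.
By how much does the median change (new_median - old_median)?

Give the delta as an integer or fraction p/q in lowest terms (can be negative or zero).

Old median = 11
After inserting x = 21: new sorted = [-15, 5, 6, 8, 11, 12, 15, 19, 21, 26]
New median = 23/2
Delta = 23/2 - 11 = 1/2

Answer: 1/2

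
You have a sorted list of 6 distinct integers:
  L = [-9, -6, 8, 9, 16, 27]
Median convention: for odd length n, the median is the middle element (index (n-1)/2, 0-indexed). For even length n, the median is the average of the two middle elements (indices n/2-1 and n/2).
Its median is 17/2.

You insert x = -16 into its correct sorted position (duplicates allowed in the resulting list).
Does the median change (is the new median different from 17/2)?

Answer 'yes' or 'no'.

Answer: yes

Derivation:
Old median = 17/2
Insert x = -16
New median = 8
Changed? yes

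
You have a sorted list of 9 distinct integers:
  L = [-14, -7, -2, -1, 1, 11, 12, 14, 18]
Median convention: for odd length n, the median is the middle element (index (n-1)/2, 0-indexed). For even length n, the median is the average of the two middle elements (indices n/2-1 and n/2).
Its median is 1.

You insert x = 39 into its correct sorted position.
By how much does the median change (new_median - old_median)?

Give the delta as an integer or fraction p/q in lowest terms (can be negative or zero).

Old median = 1
After inserting x = 39: new sorted = [-14, -7, -2, -1, 1, 11, 12, 14, 18, 39]
New median = 6
Delta = 6 - 1 = 5

Answer: 5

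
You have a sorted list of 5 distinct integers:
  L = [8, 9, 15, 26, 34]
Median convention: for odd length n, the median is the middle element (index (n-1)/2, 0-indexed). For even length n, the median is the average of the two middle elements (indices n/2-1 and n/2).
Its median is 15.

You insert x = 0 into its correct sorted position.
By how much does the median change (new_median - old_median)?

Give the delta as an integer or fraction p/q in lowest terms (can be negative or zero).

Answer: -3

Derivation:
Old median = 15
After inserting x = 0: new sorted = [0, 8, 9, 15, 26, 34]
New median = 12
Delta = 12 - 15 = -3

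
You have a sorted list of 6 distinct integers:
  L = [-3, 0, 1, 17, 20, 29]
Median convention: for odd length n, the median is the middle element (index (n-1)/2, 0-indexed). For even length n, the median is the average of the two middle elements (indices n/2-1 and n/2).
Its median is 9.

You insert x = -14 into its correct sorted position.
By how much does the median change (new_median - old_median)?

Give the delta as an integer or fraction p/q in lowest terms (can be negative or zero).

Old median = 9
After inserting x = -14: new sorted = [-14, -3, 0, 1, 17, 20, 29]
New median = 1
Delta = 1 - 9 = -8

Answer: -8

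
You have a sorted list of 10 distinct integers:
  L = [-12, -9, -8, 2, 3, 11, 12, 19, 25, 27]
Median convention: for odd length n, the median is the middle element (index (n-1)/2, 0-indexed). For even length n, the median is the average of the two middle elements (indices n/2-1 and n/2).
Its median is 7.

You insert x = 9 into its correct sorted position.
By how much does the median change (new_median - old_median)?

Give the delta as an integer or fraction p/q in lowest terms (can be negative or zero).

Answer: 2

Derivation:
Old median = 7
After inserting x = 9: new sorted = [-12, -9, -8, 2, 3, 9, 11, 12, 19, 25, 27]
New median = 9
Delta = 9 - 7 = 2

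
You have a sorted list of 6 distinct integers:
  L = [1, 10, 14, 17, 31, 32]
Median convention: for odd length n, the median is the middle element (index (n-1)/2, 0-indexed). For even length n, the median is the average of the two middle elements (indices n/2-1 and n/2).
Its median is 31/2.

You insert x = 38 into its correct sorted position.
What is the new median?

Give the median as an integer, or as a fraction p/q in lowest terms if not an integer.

Old list (sorted, length 6): [1, 10, 14, 17, 31, 32]
Old median = 31/2
Insert x = 38
Old length even (6). Middle pair: indices 2,3 = 14,17.
New length odd (7). New median = single middle element.
x = 38: 6 elements are < x, 0 elements are > x.
New sorted list: [1, 10, 14, 17, 31, 32, 38]
New median = 17

Answer: 17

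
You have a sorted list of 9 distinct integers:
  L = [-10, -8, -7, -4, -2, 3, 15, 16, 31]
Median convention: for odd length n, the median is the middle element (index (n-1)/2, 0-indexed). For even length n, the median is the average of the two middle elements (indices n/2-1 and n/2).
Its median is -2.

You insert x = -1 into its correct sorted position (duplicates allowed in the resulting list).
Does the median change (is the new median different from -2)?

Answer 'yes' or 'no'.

Old median = -2
Insert x = -1
New median = -3/2
Changed? yes

Answer: yes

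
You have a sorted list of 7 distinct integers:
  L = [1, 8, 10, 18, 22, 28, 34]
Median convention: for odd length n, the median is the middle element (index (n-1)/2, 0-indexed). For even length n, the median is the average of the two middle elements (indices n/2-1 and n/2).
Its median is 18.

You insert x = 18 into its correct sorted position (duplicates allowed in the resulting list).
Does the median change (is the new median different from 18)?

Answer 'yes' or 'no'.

Old median = 18
Insert x = 18
New median = 18
Changed? no

Answer: no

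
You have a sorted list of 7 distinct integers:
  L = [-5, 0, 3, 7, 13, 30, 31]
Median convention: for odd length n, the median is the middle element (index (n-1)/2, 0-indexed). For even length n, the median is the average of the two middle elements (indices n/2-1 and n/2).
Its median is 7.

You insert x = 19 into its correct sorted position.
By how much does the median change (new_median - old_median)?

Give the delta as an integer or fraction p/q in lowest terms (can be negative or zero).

Old median = 7
After inserting x = 19: new sorted = [-5, 0, 3, 7, 13, 19, 30, 31]
New median = 10
Delta = 10 - 7 = 3

Answer: 3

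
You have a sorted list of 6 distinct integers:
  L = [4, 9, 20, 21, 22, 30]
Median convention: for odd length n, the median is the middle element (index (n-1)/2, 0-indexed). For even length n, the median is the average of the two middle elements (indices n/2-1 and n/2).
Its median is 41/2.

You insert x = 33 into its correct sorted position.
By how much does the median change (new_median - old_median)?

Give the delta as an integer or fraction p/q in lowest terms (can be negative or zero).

Answer: 1/2

Derivation:
Old median = 41/2
After inserting x = 33: new sorted = [4, 9, 20, 21, 22, 30, 33]
New median = 21
Delta = 21 - 41/2 = 1/2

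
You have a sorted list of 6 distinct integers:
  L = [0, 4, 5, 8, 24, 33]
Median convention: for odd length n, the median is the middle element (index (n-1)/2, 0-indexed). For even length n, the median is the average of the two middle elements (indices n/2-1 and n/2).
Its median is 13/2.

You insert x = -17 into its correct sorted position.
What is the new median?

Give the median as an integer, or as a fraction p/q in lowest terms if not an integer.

Old list (sorted, length 6): [0, 4, 5, 8, 24, 33]
Old median = 13/2
Insert x = -17
Old length even (6). Middle pair: indices 2,3 = 5,8.
New length odd (7). New median = single middle element.
x = -17: 0 elements are < x, 6 elements are > x.
New sorted list: [-17, 0, 4, 5, 8, 24, 33]
New median = 5

Answer: 5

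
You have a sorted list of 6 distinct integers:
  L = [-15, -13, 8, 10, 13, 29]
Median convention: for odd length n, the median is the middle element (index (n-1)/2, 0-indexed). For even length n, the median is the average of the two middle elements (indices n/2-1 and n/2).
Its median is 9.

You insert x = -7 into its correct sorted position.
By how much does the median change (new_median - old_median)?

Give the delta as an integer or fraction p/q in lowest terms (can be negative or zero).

Answer: -1

Derivation:
Old median = 9
After inserting x = -7: new sorted = [-15, -13, -7, 8, 10, 13, 29]
New median = 8
Delta = 8 - 9 = -1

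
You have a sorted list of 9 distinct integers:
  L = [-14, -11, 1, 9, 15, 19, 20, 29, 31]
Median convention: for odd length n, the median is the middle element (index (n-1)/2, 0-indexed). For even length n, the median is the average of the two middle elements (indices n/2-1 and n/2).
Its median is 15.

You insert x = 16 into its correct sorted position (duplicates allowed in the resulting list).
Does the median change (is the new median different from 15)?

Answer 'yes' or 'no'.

Old median = 15
Insert x = 16
New median = 31/2
Changed? yes

Answer: yes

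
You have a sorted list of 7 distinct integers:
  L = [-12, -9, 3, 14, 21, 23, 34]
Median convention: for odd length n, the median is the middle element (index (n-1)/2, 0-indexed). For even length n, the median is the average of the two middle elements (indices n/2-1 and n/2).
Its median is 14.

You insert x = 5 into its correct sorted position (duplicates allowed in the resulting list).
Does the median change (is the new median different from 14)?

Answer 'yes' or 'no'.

Answer: yes

Derivation:
Old median = 14
Insert x = 5
New median = 19/2
Changed? yes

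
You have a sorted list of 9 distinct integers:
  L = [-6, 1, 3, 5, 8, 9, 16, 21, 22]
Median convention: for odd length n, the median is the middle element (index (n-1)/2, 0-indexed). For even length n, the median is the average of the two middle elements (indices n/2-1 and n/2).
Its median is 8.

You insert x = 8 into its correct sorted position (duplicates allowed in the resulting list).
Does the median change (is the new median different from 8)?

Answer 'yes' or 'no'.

Old median = 8
Insert x = 8
New median = 8
Changed? no

Answer: no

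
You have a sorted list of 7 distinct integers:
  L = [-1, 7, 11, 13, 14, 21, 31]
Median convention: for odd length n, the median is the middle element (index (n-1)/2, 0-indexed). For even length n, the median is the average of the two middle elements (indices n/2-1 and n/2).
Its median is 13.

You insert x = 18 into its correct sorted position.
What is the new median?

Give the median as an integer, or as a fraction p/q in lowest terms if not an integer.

Old list (sorted, length 7): [-1, 7, 11, 13, 14, 21, 31]
Old median = 13
Insert x = 18
Old length odd (7). Middle was index 3 = 13.
New length even (8). New median = avg of two middle elements.
x = 18: 5 elements are < x, 2 elements are > x.
New sorted list: [-1, 7, 11, 13, 14, 18, 21, 31]
New median = 27/2

Answer: 27/2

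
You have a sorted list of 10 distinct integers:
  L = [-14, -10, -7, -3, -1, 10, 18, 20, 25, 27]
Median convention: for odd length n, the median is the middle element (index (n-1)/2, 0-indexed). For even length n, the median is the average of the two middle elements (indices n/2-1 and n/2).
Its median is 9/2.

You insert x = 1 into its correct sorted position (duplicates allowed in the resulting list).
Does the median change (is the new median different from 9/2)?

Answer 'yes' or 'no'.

Old median = 9/2
Insert x = 1
New median = 1
Changed? yes

Answer: yes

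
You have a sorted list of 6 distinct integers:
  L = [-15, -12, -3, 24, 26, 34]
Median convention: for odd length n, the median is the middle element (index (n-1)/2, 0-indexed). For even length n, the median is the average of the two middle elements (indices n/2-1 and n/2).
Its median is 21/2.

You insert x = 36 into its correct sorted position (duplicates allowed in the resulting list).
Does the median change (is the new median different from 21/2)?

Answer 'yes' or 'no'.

Answer: yes

Derivation:
Old median = 21/2
Insert x = 36
New median = 24
Changed? yes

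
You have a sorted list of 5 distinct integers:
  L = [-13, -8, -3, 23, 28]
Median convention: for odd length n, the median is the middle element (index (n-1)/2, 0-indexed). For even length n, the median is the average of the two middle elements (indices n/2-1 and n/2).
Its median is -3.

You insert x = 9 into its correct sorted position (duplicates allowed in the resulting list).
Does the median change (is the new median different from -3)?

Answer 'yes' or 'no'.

Old median = -3
Insert x = 9
New median = 3
Changed? yes

Answer: yes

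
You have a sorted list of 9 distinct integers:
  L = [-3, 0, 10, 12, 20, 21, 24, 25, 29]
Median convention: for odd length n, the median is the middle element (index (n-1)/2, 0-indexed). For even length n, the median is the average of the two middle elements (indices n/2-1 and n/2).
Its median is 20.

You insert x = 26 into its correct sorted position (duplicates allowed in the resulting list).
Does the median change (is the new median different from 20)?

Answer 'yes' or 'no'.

Answer: yes

Derivation:
Old median = 20
Insert x = 26
New median = 41/2
Changed? yes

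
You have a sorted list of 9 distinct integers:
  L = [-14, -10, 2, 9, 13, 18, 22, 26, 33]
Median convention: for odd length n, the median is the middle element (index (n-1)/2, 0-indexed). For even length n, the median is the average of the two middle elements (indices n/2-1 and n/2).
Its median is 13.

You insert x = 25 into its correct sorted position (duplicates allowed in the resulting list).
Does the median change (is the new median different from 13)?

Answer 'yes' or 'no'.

Answer: yes

Derivation:
Old median = 13
Insert x = 25
New median = 31/2
Changed? yes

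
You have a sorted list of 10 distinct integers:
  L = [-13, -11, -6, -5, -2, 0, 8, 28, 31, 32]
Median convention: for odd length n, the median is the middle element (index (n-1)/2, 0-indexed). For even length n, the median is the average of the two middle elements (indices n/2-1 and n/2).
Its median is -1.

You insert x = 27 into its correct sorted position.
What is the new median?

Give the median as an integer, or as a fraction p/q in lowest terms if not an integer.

Old list (sorted, length 10): [-13, -11, -6, -5, -2, 0, 8, 28, 31, 32]
Old median = -1
Insert x = 27
Old length even (10). Middle pair: indices 4,5 = -2,0.
New length odd (11). New median = single middle element.
x = 27: 7 elements are < x, 3 elements are > x.
New sorted list: [-13, -11, -6, -5, -2, 0, 8, 27, 28, 31, 32]
New median = 0

Answer: 0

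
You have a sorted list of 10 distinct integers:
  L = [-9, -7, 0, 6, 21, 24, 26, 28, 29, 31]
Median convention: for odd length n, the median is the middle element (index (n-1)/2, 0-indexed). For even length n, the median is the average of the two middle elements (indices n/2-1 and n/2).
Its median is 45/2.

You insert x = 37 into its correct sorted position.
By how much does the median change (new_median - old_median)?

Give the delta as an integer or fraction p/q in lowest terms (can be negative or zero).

Old median = 45/2
After inserting x = 37: new sorted = [-9, -7, 0, 6, 21, 24, 26, 28, 29, 31, 37]
New median = 24
Delta = 24 - 45/2 = 3/2

Answer: 3/2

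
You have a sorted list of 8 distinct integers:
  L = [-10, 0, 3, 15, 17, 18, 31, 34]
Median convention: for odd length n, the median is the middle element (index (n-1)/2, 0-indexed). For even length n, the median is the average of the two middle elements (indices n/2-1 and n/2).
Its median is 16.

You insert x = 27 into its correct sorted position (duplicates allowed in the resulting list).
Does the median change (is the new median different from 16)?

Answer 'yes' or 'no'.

Old median = 16
Insert x = 27
New median = 17
Changed? yes

Answer: yes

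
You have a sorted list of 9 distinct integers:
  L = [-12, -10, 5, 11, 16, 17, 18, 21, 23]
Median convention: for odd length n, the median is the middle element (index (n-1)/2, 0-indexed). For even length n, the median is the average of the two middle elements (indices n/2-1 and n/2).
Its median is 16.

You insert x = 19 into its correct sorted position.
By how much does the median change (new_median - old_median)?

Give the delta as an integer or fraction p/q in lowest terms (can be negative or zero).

Answer: 1/2

Derivation:
Old median = 16
After inserting x = 19: new sorted = [-12, -10, 5, 11, 16, 17, 18, 19, 21, 23]
New median = 33/2
Delta = 33/2 - 16 = 1/2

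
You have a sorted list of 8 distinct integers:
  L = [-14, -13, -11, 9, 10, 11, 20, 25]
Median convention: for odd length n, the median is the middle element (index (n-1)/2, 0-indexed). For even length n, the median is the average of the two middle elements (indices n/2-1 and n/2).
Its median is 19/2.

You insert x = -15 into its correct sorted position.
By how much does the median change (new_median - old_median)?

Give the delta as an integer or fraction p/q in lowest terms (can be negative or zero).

Old median = 19/2
After inserting x = -15: new sorted = [-15, -14, -13, -11, 9, 10, 11, 20, 25]
New median = 9
Delta = 9 - 19/2 = -1/2

Answer: -1/2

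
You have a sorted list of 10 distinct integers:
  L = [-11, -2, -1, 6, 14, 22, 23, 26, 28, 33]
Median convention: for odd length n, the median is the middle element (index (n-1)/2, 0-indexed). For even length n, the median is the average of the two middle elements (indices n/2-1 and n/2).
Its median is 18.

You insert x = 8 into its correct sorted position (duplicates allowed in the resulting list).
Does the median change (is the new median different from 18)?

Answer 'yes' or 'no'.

Answer: yes

Derivation:
Old median = 18
Insert x = 8
New median = 14
Changed? yes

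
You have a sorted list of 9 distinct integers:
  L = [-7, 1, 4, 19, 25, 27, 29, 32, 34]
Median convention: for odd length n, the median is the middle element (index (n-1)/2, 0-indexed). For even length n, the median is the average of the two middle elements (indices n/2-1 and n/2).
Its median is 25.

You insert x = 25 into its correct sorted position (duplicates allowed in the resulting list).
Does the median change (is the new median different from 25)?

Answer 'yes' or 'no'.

Answer: no

Derivation:
Old median = 25
Insert x = 25
New median = 25
Changed? no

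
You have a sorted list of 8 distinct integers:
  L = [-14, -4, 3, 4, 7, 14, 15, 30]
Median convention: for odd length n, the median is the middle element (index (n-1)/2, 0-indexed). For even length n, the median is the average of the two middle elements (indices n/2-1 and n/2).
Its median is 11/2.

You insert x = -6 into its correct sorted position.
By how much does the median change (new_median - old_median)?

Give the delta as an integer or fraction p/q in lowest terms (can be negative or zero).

Answer: -3/2

Derivation:
Old median = 11/2
After inserting x = -6: new sorted = [-14, -6, -4, 3, 4, 7, 14, 15, 30]
New median = 4
Delta = 4 - 11/2 = -3/2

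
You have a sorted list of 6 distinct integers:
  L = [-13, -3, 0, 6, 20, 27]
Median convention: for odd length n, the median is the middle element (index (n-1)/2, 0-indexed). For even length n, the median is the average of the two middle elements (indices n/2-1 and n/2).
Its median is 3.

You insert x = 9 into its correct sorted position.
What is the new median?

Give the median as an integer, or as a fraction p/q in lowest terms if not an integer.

Old list (sorted, length 6): [-13, -3, 0, 6, 20, 27]
Old median = 3
Insert x = 9
Old length even (6). Middle pair: indices 2,3 = 0,6.
New length odd (7). New median = single middle element.
x = 9: 4 elements are < x, 2 elements are > x.
New sorted list: [-13, -3, 0, 6, 9, 20, 27]
New median = 6

Answer: 6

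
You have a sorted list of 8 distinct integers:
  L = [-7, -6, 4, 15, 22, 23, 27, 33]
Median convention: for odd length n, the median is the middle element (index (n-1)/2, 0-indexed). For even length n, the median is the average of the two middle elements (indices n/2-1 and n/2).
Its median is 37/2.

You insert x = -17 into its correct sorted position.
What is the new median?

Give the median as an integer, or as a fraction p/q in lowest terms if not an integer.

Answer: 15

Derivation:
Old list (sorted, length 8): [-7, -6, 4, 15, 22, 23, 27, 33]
Old median = 37/2
Insert x = -17
Old length even (8). Middle pair: indices 3,4 = 15,22.
New length odd (9). New median = single middle element.
x = -17: 0 elements are < x, 8 elements are > x.
New sorted list: [-17, -7, -6, 4, 15, 22, 23, 27, 33]
New median = 15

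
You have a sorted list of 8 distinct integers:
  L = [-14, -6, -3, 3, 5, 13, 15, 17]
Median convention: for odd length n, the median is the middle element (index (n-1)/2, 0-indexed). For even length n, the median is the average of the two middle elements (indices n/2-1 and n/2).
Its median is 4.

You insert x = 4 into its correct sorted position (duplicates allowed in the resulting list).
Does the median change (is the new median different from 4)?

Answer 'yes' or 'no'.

Answer: no

Derivation:
Old median = 4
Insert x = 4
New median = 4
Changed? no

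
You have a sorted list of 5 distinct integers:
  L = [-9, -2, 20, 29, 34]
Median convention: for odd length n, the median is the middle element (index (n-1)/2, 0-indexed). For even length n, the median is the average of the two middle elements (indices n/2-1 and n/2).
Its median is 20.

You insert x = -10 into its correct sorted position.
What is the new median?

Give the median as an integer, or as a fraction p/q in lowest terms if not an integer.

Old list (sorted, length 5): [-9, -2, 20, 29, 34]
Old median = 20
Insert x = -10
Old length odd (5). Middle was index 2 = 20.
New length even (6). New median = avg of two middle elements.
x = -10: 0 elements are < x, 5 elements are > x.
New sorted list: [-10, -9, -2, 20, 29, 34]
New median = 9

Answer: 9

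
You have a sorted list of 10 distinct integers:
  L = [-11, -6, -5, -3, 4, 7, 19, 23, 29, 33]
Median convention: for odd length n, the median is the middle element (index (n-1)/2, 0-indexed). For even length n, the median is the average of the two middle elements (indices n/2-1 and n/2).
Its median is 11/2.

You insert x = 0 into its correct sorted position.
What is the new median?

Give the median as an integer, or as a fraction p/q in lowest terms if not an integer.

Old list (sorted, length 10): [-11, -6, -5, -3, 4, 7, 19, 23, 29, 33]
Old median = 11/2
Insert x = 0
Old length even (10). Middle pair: indices 4,5 = 4,7.
New length odd (11). New median = single middle element.
x = 0: 4 elements are < x, 6 elements are > x.
New sorted list: [-11, -6, -5, -3, 0, 4, 7, 19, 23, 29, 33]
New median = 4

Answer: 4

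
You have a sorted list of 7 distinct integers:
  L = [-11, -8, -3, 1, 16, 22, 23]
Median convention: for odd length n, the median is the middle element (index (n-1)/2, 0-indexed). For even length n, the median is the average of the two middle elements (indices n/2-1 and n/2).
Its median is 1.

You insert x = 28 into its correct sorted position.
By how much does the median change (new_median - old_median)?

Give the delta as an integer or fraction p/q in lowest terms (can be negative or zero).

Answer: 15/2

Derivation:
Old median = 1
After inserting x = 28: new sorted = [-11, -8, -3, 1, 16, 22, 23, 28]
New median = 17/2
Delta = 17/2 - 1 = 15/2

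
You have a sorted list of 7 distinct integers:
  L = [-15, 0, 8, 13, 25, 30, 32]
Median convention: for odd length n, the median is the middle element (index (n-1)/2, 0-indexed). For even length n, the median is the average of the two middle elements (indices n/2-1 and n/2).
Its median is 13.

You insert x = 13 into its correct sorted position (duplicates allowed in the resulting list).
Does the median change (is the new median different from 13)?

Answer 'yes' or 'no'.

Old median = 13
Insert x = 13
New median = 13
Changed? no

Answer: no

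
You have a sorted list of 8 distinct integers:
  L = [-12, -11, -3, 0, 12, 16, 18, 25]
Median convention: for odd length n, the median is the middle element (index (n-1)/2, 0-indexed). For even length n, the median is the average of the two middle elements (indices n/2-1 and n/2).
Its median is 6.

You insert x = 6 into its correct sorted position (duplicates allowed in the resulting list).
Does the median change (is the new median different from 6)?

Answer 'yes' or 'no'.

Answer: no

Derivation:
Old median = 6
Insert x = 6
New median = 6
Changed? no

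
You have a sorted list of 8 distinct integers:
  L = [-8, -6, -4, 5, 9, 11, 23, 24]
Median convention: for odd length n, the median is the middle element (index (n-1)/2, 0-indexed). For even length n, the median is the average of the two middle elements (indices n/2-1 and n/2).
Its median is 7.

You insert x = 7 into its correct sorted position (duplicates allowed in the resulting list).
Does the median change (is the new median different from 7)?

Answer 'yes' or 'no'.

Old median = 7
Insert x = 7
New median = 7
Changed? no

Answer: no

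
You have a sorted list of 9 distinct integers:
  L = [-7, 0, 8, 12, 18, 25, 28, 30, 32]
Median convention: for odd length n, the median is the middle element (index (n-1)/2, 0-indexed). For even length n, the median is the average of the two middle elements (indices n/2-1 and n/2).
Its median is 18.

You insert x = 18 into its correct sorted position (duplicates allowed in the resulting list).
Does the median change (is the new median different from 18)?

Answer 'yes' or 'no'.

Answer: no

Derivation:
Old median = 18
Insert x = 18
New median = 18
Changed? no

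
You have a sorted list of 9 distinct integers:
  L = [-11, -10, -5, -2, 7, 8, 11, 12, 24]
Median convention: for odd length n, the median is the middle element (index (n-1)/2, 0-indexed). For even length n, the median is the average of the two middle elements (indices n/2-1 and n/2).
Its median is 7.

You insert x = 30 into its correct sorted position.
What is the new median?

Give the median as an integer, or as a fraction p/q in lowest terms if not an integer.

Old list (sorted, length 9): [-11, -10, -5, -2, 7, 8, 11, 12, 24]
Old median = 7
Insert x = 30
Old length odd (9). Middle was index 4 = 7.
New length even (10). New median = avg of two middle elements.
x = 30: 9 elements are < x, 0 elements are > x.
New sorted list: [-11, -10, -5, -2, 7, 8, 11, 12, 24, 30]
New median = 15/2

Answer: 15/2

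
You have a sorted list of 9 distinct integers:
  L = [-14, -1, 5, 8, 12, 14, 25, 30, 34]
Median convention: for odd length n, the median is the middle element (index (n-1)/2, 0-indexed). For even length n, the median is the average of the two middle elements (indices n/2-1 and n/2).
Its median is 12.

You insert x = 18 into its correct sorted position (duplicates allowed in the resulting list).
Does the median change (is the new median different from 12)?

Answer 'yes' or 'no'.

Old median = 12
Insert x = 18
New median = 13
Changed? yes

Answer: yes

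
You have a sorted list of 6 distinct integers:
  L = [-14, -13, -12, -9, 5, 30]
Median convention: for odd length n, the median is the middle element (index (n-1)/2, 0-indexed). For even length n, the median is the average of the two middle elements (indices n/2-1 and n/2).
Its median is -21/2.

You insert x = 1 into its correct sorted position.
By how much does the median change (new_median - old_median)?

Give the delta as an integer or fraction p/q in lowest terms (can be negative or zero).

Old median = -21/2
After inserting x = 1: new sorted = [-14, -13, -12, -9, 1, 5, 30]
New median = -9
Delta = -9 - -21/2 = 3/2

Answer: 3/2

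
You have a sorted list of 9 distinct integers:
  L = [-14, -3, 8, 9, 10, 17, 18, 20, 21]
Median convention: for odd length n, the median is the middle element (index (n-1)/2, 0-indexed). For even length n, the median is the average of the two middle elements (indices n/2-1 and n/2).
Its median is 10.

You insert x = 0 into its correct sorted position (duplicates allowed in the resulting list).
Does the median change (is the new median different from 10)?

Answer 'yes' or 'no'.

Old median = 10
Insert x = 0
New median = 19/2
Changed? yes

Answer: yes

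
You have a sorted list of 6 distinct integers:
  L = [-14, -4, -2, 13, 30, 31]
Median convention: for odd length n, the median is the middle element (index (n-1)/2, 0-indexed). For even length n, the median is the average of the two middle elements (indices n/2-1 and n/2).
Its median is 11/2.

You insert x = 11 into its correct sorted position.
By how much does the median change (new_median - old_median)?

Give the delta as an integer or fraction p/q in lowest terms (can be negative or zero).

Old median = 11/2
After inserting x = 11: new sorted = [-14, -4, -2, 11, 13, 30, 31]
New median = 11
Delta = 11 - 11/2 = 11/2

Answer: 11/2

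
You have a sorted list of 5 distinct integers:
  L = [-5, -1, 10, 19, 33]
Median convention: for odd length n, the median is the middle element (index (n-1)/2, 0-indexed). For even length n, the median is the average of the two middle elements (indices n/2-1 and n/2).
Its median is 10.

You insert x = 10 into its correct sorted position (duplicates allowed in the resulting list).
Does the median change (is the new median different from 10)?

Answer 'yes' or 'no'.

Answer: no

Derivation:
Old median = 10
Insert x = 10
New median = 10
Changed? no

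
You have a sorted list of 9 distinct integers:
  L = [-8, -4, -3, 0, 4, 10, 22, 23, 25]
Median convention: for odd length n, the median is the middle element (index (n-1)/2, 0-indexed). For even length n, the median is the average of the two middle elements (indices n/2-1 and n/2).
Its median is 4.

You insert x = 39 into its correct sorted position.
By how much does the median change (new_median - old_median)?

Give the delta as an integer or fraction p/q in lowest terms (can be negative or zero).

Answer: 3

Derivation:
Old median = 4
After inserting x = 39: new sorted = [-8, -4, -3, 0, 4, 10, 22, 23, 25, 39]
New median = 7
Delta = 7 - 4 = 3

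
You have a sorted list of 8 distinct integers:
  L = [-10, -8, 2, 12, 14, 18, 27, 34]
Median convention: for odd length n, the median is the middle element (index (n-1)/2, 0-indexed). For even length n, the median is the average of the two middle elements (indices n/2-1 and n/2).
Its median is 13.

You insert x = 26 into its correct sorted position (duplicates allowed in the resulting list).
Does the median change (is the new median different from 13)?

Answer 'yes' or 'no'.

Old median = 13
Insert x = 26
New median = 14
Changed? yes

Answer: yes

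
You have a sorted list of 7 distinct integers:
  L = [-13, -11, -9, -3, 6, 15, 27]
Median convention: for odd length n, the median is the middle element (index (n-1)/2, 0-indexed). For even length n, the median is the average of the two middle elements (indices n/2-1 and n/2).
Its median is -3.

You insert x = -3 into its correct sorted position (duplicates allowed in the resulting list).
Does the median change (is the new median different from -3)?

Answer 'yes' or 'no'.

Answer: no

Derivation:
Old median = -3
Insert x = -3
New median = -3
Changed? no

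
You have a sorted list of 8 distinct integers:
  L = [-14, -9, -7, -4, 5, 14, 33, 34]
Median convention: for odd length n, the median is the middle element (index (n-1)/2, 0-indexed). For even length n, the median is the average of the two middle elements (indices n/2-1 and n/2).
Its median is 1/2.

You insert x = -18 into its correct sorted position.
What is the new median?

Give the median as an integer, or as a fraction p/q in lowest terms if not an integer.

Old list (sorted, length 8): [-14, -9, -7, -4, 5, 14, 33, 34]
Old median = 1/2
Insert x = -18
Old length even (8). Middle pair: indices 3,4 = -4,5.
New length odd (9). New median = single middle element.
x = -18: 0 elements are < x, 8 elements are > x.
New sorted list: [-18, -14, -9, -7, -4, 5, 14, 33, 34]
New median = -4

Answer: -4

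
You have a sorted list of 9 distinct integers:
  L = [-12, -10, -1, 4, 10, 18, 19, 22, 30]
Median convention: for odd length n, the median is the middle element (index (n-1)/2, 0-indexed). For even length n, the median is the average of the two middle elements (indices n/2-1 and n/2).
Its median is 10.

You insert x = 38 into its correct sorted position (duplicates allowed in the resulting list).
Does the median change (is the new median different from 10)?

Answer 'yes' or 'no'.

Old median = 10
Insert x = 38
New median = 14
Changed? yes

Answer: yes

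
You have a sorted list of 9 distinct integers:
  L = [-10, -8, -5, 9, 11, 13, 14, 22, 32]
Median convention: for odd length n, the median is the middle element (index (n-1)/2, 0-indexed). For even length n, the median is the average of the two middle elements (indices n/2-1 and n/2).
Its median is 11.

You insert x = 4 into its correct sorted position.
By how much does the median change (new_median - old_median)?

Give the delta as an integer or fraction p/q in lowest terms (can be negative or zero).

Old median = 11
After inserting x = 4: new sorted = [-10, -8, -5, 4, 9, 11, 13, 14, 22, 32]
New median = 10
Delta = 10 - 11 = -1

Answer: -1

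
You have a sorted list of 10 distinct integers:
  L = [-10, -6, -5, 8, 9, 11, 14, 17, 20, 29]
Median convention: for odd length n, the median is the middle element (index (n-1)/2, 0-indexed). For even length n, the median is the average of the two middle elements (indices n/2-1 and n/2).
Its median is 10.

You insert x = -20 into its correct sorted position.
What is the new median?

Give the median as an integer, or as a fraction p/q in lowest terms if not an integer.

Old list (sorted, length 10): [-10, -6, -5, 8, 9, 11, 14, 17, 20, 29]
Old median = 10
Insert x = -20
Old length even (10). Middle pair: indices 4,5 = 9,11.
New length odd (11). New median = single middle element.
x = -20: 0 elements are < x, 10 elements are > x.
New sorted list: [-20, -10, -6, -5, 8, 9, 11, 14, 17, 20, 29]
New median = 9

Answer: 9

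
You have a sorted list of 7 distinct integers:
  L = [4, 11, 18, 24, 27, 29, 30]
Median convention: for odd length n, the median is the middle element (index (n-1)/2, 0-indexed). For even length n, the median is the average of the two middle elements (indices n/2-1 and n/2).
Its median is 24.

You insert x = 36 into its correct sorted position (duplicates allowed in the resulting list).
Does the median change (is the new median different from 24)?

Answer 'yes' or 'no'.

Old median = 24
Insert x = 36
New median = 51/2
Changed? yes

Answer: yes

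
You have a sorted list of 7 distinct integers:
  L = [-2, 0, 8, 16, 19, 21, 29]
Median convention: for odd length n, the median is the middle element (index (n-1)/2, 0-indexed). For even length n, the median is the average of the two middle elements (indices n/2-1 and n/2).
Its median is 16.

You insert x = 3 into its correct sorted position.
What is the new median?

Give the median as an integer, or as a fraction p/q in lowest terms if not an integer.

Old list (sorted, length 7): [-2, 0, 8, 16, 19, 21, 29]
Old median = 16
Insert x = 3
Old length odd (7). Middle was index 3 = 16.
New length even (8). New median = avg of two middle elements.
x = 3: 2 elements are < x, 5 elements are > x.
New sorted list: [-2, 0, 3, 8, 16, 19, 21, 29]
New median = 12

Answer: 12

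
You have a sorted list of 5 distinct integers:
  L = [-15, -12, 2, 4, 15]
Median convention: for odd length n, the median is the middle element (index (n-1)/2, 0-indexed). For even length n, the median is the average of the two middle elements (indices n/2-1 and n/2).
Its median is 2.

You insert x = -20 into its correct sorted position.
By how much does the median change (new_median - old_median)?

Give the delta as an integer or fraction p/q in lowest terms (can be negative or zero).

Answer: -7

Derivation:
Old median = 2
After inserting x = -20: new sorted = [-20, -15, -12, 2, 4, 15]
New median = -5
Delta = -5 - 2 = -7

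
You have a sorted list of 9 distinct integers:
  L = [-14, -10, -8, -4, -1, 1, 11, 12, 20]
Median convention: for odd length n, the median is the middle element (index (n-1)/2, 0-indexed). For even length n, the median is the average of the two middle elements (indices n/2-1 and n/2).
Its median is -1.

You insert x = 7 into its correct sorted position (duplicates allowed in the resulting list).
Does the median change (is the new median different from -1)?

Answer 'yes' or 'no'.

Old median = -1
Insert x = 7
New median = 0
Changed? yes

Answer: yes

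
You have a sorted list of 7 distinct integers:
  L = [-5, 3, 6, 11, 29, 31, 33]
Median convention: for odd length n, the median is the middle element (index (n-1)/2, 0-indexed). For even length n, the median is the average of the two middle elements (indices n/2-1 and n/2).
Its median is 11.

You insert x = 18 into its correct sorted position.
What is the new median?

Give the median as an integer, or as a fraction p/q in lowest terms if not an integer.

Old list (sorted, length 7): [-5, 3, 6, 11, 29, 31, 33]
Old median = 11
Insert x = 18
Old length odd (7). Middle was index 3 = 11.
New length even (8). New median = avg of two middle elements.
x = 18: 4 elements are < x, 3 elements are > x.
New sorted list: [-5, 3, 6, 11, 18, 29, 31, 33]
New median = 29/2

Answer: 29/2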